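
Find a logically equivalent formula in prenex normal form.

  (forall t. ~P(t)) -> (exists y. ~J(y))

exists t. exists y. (P(t) | ~J(y))

First replace A → B with ¬A ∨ B.
  ~(forall t. ~P(t)) | (exists y. ~J(y))
Move each ¬ inward, flipping quantifiers it crosses:
  (exists t. P(t)) | (exists y. ~J(y))
All bound variables are already distinct, so no renaming is needed.
Finally move all quantifiers to the prefix:
  exists t. exists y. (P(t) | ~J(y))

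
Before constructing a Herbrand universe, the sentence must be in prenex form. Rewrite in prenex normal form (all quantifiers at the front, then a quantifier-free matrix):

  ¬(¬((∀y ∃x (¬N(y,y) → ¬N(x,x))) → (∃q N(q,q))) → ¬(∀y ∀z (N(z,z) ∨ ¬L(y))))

∀y ∃x ∀q ∀r ∀z ((N(y,y) ∨ ¬N(x,x)) ∧ ¬N(q,q) ∧ (N(z,z) ∨ ¬L(r)))

Eliminate → and ↔ using ¬ and ∨.
  ¬(¬¬(¬(∀y ∃x (¬¬N(y,y) ∨ ¬N(x,x))) ∨ (∃q N(q,q))) ∨ ¬(∀y ∀z (N(z,z) ∨ ¬L(y))))
Push ¬ through the quantifiers and connectives to reach negation normal form:
  (∀y ∃x (N(y,y) ∨ ¬N(x,x))) ∧ (∀q ¬N(q,q)) ∧ (∀y ∀z (N(z,z) ∨ ¬L(y)))
Give each quantifier a distinct variable: y↦r.
  (∀y ∃x (N(y,y) ∨ ¬N(x,x))) ∧ (∀q ¬N(q,q)) ∧ (∀r ∀z (N(z,z) ∨ ¬L(r)))
Extract every quantifier outward, since the variables are now distinct and don't occur free across branches:
  ∀y ∃x ∀q ∀r ∀z ((N(y,y) ∨ ¬N(x,x)) ∧ ¬N(q,q) ∧ (N(z,z) ∨ ¬L(r)))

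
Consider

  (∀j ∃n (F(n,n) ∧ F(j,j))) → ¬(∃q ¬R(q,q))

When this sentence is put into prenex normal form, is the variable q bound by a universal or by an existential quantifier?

First replace A → B with ¬A ∨ B.
  ¬(∀j ∃n (F(n,n) ∧ F(j,j))) ∨ ¬(∃q ¬R(q,q))
Drive negations inward (¬∀x A ≡ ∃x ¬A, ¬∃x A ≡ ∀x ¬A, De Morgan for ∧/∨):
  (∃j ∀n (¬F(n,n) ∨ ¬F(j,j))) ∨ (∀q R(q,q))
Extract every quantifier outward, since the variables are now distinct and don't occur free across branches:
  ∃j ∀n ∀q (¬F(n,n) ∨ ¬F(j,j) ∨ R(q,q))
The quantifier ∃q sits under an odd number of negations (counting the antecedent side of each →), so it flips to ∀q.

universal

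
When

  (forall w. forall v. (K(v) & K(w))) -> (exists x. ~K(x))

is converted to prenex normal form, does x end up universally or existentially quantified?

First replace A → B with ¬A ∨ B.
  ~(forall w. forall v. (K(v) & K(w))) | (exists x. ~K(x))
Push ¬ through the quantifiers and connectives to reach negation normal form:
  (exists w. exists v. (~K(v) | ~K(w))) | (exists x. ~K(x))
Pull the quantifiers to the front (each side's bound variable is not free in the other side):
  exists w. exists v. exists x. (~K(v) | ~K(w) | ~K(x))
The quantifier exists x sits under an even number of negations (counting the antecedent side of each →), so it remains existential.

existential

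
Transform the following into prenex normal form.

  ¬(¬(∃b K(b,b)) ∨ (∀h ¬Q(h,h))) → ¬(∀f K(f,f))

Rewrite implications/biconditionals: A → B as ¬A ∨ B.
  ¬¬(¬(∃b K(b,b)) ∨ (∀h ¬Q(h,h))) ∨ ¬(∀f K(f,f))
Move each ¬ inward, flipping quantifiers it crosses:
  (∀b ¬K(b,b)) ∨ (∀h ¬Q(h,h)) ∨ (∃f ¬K(f,f))
All bound variables are already distinct, so no renaming is needed.
Extract every quantifier outward, since the variables are now distinct and don't occur free across branches:
  ∀b ∀h ∃f (¬K(b,b) ∨ ¬Q(h,h) ∨ ¬K(f,f))

∀b ∀h ∃f (¬K(b,b) ∨ ¬Q(h,h) ∨ ¬K(f,f))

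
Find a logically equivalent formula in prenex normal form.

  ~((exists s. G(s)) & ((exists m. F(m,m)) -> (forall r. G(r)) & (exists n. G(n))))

forall s. exists m. exists r. forall n. (~G(s) | F(m,m) & (~G(r) | ~G(n)))

Rewrite implications/biconditionals: A → B as ¬A ∨ B.
  ~((exists s. G(s)) & (~(exists m. F(m,m)) | (forall r. G(r)) & (exists n. G(n))))
Push ¬ through the quantifiers and connectives to reach negation normal form:
  (forall s. ~G(s)) | (exists m. F(m,m)) & ((exists r. ~G(r)) | (forall n. ~G(n)))
All bound variables are already distinct, so no renaming is needed.
Pull the quantifiers to the front (each side's bound variable is not free in the other side):
  forall s. exists m. exists r. forall n. (~G(s) | F(m,m) & (~G(r) | ~G(n)))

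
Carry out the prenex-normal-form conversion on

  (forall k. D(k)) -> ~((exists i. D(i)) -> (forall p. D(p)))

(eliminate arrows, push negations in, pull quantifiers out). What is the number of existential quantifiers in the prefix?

3

First replace A → B with ¬A ∨ B.
  ~(forall k. D(k)) | ~(~(exists i. D(i)) | (forall p. D(p)))
Push ¬ through the quantifiers and connectives to reach negation normal form:
  (exists k. ~D(k)) | (exists i. D(i)) & (exists p. ~D(p))
All bound variables are already distinct, so no renaming is needed.
Pull the quantifiers to the front (each side's bound variable is not free in the other side):
  exists k. exists i. exists p. (~D(k) | D(i) & ~D(p))
The prefix is exists k exists i exists p: 0 universal, 3 existential.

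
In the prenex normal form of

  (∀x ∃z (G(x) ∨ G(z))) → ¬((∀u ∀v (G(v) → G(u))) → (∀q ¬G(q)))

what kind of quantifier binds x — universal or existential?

First replace A → B with ¬A ∨ B.
  ¬(∀x ∃z (G(x) ∨ G(z))) ∨ ¬(¬(∀u ∀v (¬G(v) ∨ G(u))) ∨ (∀q ¬G(q)))
Move each ¬ inward, flipping quantifiers it crosses:
  (∃x ∀z (¬G(x) ∧ ¬G(z))) ∨ (∀u ∀v (¬G(v) ∨ G(u))) ∧ (∃q G(q))
All bound variables are already distinct, so no renaming is needed.
Extract every quantifier outward, since the variables are now distinct and don't occur free across branches:
  ∃x ∀z ∀u ∀v ∃q (¬G(x) ∧ ¬G(z) ∨ (¬G(v) ∨ G(u)) ∧ G(q))
The quantifier ∀x sits under an odd number of negations (counting the antecedent side of each →), so it flips to ∃x.

existential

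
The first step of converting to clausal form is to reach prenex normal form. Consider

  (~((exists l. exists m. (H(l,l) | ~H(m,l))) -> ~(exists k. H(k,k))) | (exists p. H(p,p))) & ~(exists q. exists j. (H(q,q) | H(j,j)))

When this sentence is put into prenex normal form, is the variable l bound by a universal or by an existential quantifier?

Rewrite implications/biconditionals: A → B as ¬A ∨ B.
  (~(~(exists l. exists m. (H(l,l) | ~H(m,l))) | ~(exists k. H(k,k))) | (exists p. H(p,p))) & ~(exists q. exists j. (H(q,q) | H(j,j)))
Push ¬ through the quantifiers and connectives to reach negation normal form:
  ((exists l. exists m. (H(l,l) | ~H(m,l))) & (exists k. H(k,k)) | (exists p. H(p,p))) & (forall q. forall j. (~H(q,q) & ~H(j,j)))
All bound variables are already distinct, so no renaming is needed.
Finally move all quantifiers to the prefix:
  exists l. exists m. exists k. exists p. forall q. forall j. (((H(l,l) | ~H(m,l)) & H(k,k) | H(p,p)) & ~H(q,q) & ~H(j,j))
The quantifier exists l sits under an even number of negations (counting the antecedent side of each →), so it remains existential.

existential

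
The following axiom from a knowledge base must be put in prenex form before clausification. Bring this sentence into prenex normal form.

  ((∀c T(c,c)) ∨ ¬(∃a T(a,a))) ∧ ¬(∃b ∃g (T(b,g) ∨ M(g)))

Move each ¬ inward, flipping quantifiers it crosses:
  ((∀c T(c,c)) ∨ (∀a ¬T(a,a))) ∧ (∀b ∀g (¬T(b,g) ∧ ¬M(g)))
All bound variables are already distinct, so no renaming is needed.
Pull the quantifiers to the front (each side's bound variable is not free in the other side):
  ∀c ∀a ∀b ∀g ((T(c,c) ∨ ¬T(a,a)) ∧ ¬T(b,g) ∧ ¬M(g))

∀c ∀a ∀b ∀g ((T(c,c) ∨ ¬T(a,a)) ∧ ¬T(b,g) ∧ ¬M(g))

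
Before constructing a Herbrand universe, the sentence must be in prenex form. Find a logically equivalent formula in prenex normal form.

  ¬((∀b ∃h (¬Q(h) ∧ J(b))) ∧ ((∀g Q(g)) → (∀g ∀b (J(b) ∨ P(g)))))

∃b ∀h ∀g ∃z ∃u (Q(h) ∨ ¬J(b) ∨ Q(g) ∧ ¬J(u) ∧ ¬P(z))

Rewrite implications/biconditionals: A → B as ¬A ∨ B.
  ¬((∀b ∃h (¬Q(h) ∧ J(b))) ∧ (¬(∀g Q(g)) ∨ (∀g ∀b (J(b) ∨ P(g)))))
Push ¬ through the quantifiers and connectives to reach negation normal form:
  (∃b ∀h (Q(h) ∨ ¬J(b))) ∨ (∀g Q(g)) ∧ (∃g ∃b (¬J(b) ∧ ¬P(g)))
Standardize variables apart so no two quantifiers bind the same name: g↦z, b↦u.
  (∃b ∀h (Q(h) ∨ ¬J(b))) ∨ (∀g Q(g)) ∧ (∃z ∃u (¬J(u) ∧ ¬P(z)))
Finally move all quantifiers to the prefix:
  ∃b ∀h ∀g ∃z ∃u (Q(h) ∨ ¬J(b) ∨ Q(g) ∧ ¬J(u) ∧ ¬P(z))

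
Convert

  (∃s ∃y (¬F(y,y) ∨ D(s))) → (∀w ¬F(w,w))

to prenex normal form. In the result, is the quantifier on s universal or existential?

Rewrite implications/biconditionals: A → B as ¬A ∨ B.
  ¬(∃s ∃y (¬F(y,y) ∨ D(s))) ∨ (∀w ¬F(w,w))
Move each ¬ inward, flipping quantifiers it crosses:
  (∀s ∀y (F(y,y) ∧ ¬D(s))) ∨ (∀w ¬F(w,w))
Pull the quantifiers to the front (each side's bound variable is not free in the other side):
  ∀s ∀y ∀w (F(y,y) ∧ ¬D(s) ∨ ¬F(w,w))
The quantifier ∃s sits under an odd number of negations (counting the antecedent side of each →), so it flips to ∀s.

universal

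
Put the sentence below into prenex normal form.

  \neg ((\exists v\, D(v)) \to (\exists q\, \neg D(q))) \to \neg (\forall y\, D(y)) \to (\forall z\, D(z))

\forall v\, \exists q\, \forall y\, \forall z\, (\neg D(v) \lor \neg D(q) \lor D(y) \lor D(z))

Eliminate → and ↔ using ¬ and ∨.
  \neg \neg (\neg (\exists v\, D(v)) \lor (\exists q\, \neg D(q))) \lor \neg \neg (\forall y\, D(y)) \lor (\forall z\, D(z))
Drive negations inward (¬∀x A ≡ ∃x ¬A, ¬∃x A ≡ ∀x ¬A, De Morgan for ∧/∨):
  (\forall v\, \neg D(v)) \lor (\exists q\, \neg D(q)) \lor (\forall y\, D(y)) \lor (\forall z\, D(z))
Pull the quantifiers to the front (each side's bound variable is not free in the other side):
  \forall v\, \exists q\, \forall y\, \forall z\, (\neg D(v) \lor \neg D(q) \lor D(y) \lor D(z))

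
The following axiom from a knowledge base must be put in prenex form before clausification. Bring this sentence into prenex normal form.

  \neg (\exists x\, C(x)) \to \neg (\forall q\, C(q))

\exists x\, \exists q\, (C(x) \lor \neg C(q))

Rewrite implications/biconditionals: A → B as ¬A ∨ B.
  \neg \neg (\exists x\, C(x)) \lor \neg (\forall q\, C(q))
Push ¬ through the quantifiers and connectives to reach negation normal form:
  (\exists x\, C(x)) \lor (\exists q\, \neg C(q))
All bound variables are already distinct, so no renaming is needed.
Finally move all quantifiers to the prefix:
  \exists x\, \exists q\, (C(x) \lor \neg C(q))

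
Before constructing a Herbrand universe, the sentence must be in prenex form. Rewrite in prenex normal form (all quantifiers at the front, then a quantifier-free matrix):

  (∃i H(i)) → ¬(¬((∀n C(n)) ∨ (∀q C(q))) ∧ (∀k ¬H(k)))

∀i ∀n ∀q ∃k (¬H(i) ∨ C(n) ∨ C(q) ∨ H(k))

First replace A → B with ¬A ∨ B.
  ¬(∃i H(i)) ∨ ¬(¬((∀n C(n)) ∨ (∀q C(q))) ∧ (∀k ¬H(k)))
Push ¬ through the quantifiers and connectives to reach negation normal form:
  (∀i ¬H(i)) ∨ (∀n C(n)) ∨ (∀q C(q)) ∨ (∃k H(k))
All bound variables are already distinct, so no renaming is needed.
Finally move all quantifiers to the prefix:
  ∀i ∀n ∀q ∃k (¬H(i) ∨ C(n) ∨ C(q) ∨ H(k))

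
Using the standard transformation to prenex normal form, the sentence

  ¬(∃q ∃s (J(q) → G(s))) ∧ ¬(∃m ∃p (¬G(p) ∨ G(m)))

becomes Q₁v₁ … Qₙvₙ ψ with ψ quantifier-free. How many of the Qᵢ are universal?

Rewrite implications/biconditionals: A → B as ¬A ∨ B.
  ¬(∃q ∃s (¬J(q) ∨ G(s))) ∧ ¬(∃m ∃p (¬G(p) ∨ G(m)))
Move each ¬ inward, flipping quantifiers it crosses:
  (∀q ∀s (J(q) ∧ ¬G(s))) ∧ (∀m ∀p (G(p) ∧ ¬G(m)))
All bound variables are already distinct, so no renaming is needed.
Finally move all quantifiers to the prefix:
  ∀q ∀s ∀m ∀p (J(q) ∧ ¬G(s) ∧ G(p) ∧ ¬G(m))
The prefix is ∀q ∀s ∀m ∀p: 4 universal, 0 existential.

4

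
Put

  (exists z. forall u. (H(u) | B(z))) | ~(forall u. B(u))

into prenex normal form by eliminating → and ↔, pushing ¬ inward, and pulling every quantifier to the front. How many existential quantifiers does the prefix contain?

2

Drive negations inward (¬∀x A ≡ ∃x ¬A, ¬∃x A ≡ ∀x ¬A, De Morgan for ∧/∨):
  (exists z. forall u. (H(u) | B(z))) | (exists u. ~B(u))
Standardize variables apart so no two quantifiers bind the same name: u↦u1.
  (exists z. forall u. (H(u) | B(z))) | (exists u1. ~B(u1))
Pull the quantifiers to the front (each side's bound variable is not free in the other side):
  exists z. forall u. exists u1. (H(u) | B(z) | ~B(u1))
The prefix is exists z forall u exists u1: 1 universal, 2 existential.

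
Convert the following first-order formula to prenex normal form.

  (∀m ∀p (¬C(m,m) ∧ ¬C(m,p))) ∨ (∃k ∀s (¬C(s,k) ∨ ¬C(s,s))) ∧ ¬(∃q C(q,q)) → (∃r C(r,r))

Rewrite implications/biconditionals: A → B as ¬A ∨ B.
  ¬((∀m ∀p (¬C(m,m) ∧ ¬C(m,p))) ∨ (∃k ∀s (¬C(s,k) ∨ ¬C(s,s))) ∧ ¬(∃q C(q,q))) ∨ (∃r C(r,r))
Move each ¬ inward, flipping quantifiers it crosses:
  (∃m ∃p (C(m,m) ∨ C(m,p))) ∧ ((∀k ∃s (C(s,k) ∧ C(s,s))) ∨ (∃q C(q,q))) ∨ (∃r C(r,r))
All bound variables are already distinct, so no renaming is needed.
Extract every quantifier outward, since the variables are now distinct and don't occur free across branches:
  ∃m ∃p ∀k ∃s ∃q ∃r ((C(m,m) ∨ C(m,p)) ∧ (C(s,k) ∧ C(s,s) ∨ C(q,q)) ∨ C(r,r))

∃m ∃p ∀k ∃s ∃q ∃r ((C(m,m) ∨ C(m,p)) ∧ (C(s,k) ∧ C(s,s) ∨ C(q,q)) ∨ C(r,r))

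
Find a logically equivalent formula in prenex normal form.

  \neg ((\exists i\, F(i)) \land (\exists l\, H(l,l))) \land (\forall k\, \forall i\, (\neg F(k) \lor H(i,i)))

Push ¬ through the quantifiers and connectives to reach negation normal form:
  ((\forall i\, \neg F(i)) \lor (\forall l\, \neg H(l,l))) \land (\forall k\, \forall i\, (\neg F(k) \lor H(i,i)))
Standardize variables apart so no two quantifiers bind the same name: i↦v1.
  ((\forall i\, \neg F(i)) \lor (\forall l\, \neg H(l,l))) \land (\forall k\, \forall v1\, (\neg F(k) \lor H(v1,v1)))
Pull the quantifiers to the front (each side's bound variable is not free in the other side):
  \forall i\, \forall l\, \forall k\, \forall v1\, ((\neg F(i) \lor \neg H(l,l)) \land (\neg F(k) \lor H(v1,v1)))

\forall i\, \forall l\, \forall k\, \forall v1\, ((\neg F(i) \lor \neg H(l,l)) \land (\neg F(k) \lor H(v1,v1)))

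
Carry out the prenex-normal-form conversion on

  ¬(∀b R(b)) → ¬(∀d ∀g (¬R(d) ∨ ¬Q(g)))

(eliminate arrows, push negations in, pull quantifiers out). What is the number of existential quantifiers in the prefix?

2

First replace A → B with ¬A ∨ B.
  ¬¬(∀b R(b)) ∨ ¬(∀d ∀g (¬R(d) ∨ ¬Q(g)))
Drive negations inward (¬∀x A ≡ ∃x ¬A, ¬∃x A ≡ ∀x ¬A, De Morgan for ∧/∨):
  (∀b R(b)) ∨ (∃d ∃g (R(d) ∧ Q(g)))
All bound variables are already distinct, so no renaming is needed.
Pull the quantifiers to the front (each side's bound variable is not free in the other side):
  ∀b ∃d ∃g (R(b) ∨ R(d) ∧ Q(g))
The prefix is ∀b ∃d ∃g: 1 universal, 2 existential.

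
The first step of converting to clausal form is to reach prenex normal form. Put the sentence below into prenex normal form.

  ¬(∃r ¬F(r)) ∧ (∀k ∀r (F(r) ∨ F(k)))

∀r ∀k ∀w1 (F(r) ∧ (F(w1) ∨ F(k)))

Drive negations inward (¬∀x A ≡ ∃x ¬A, ¬∃x A ≡ ∀x ¬A, De Morgan for ∧/∨):
  (∀r F(r)) ∧ (∀k ∀r (F(r) ∨ F(k)))
Standardize variables apart so no two quantifiers bind the same name: r↦w1.
  (∀r F(r)) ∧ (∀k ∀w1 (F(w1) ∨ F(k)))
Extract every quantifier outward, since the variables are now distinct and don't occur free across branches:
  ∀r ∀k ∀w1 (F(r) ∧ (F(w1) ∨ F(k)))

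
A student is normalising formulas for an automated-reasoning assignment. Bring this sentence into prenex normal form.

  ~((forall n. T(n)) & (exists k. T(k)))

exists n. forall k. (~T(n) | ~T(k))

Move each ¬ inward, flipping quantifiers it crosses:
  (exists n. ~T(n)) | (forall k. ~T(k))
Finally move all quantifiers to the prefix:
  exists n. forall k. (~T(n) | ~T(k))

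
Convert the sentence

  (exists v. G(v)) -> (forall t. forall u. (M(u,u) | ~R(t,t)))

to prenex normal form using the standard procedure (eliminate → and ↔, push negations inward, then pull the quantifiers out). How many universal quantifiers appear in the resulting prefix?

Eliminate → and ↔ using ¬ and ∨.
  ~(exists v. G(v)) | (forall t. forall u. (M(u,u) | ~R(t,t)))
Push ¬ through the quantifiers and connectives to reach negation normal form:
  (forall v. ~G(v)) | (forall t. forall u. (M(u,u) | ~R(t,t)))
All bound variables are already distinct, so no renaming is needed.
Finally move all quantifiers to the prefix:
  forall v. forall t. forall u. (~G(v) | M(u,u) | ~R(t,t))
The prefix is forall v forall t forall u: 3 universal, 0 existential.

3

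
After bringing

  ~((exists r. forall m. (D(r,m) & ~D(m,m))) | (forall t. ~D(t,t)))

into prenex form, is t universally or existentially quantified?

Move each ¬ inward, flipping quantifiers it crosses:
  (forall r. exists m. (~D(r,m) | D(m,m))) & (exists t. D(t,t))
Extract every quantifier outward, since the variables are now distinct and don't occur free across branches:
  forall r. exists m. exists t. ((~D(r,m) | D(m,m)) & D(t,t))
The quantifier forall t sits under an odd number of negations, so it flips to exists t.

existential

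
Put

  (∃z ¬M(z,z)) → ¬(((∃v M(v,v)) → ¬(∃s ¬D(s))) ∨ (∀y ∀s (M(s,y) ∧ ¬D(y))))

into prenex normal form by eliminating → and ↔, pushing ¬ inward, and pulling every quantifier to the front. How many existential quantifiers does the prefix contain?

4

Rewrite implications/biconditionals: A → B as ¬A ∨ B.
  ¬(∃z ¬M(z,z)) ∨ ¬(¬(∃v M(v,v)) ∨ ¬(∃s ¬D(s)) ∨ (∀y ∀s (M(s,y) ∧ ¬D(y))))
Move each ¬ inward, flipping quantifiers it crosses:
  (∀z M(z,z)) ∨ (∃v M(v,v)) ∧ (∃s ¬D(s)) ∧ (∃y ∃s (¬M(s,y) ∨ D(y)))
Standardize variables apart so no two quantifiers bind the same name: s↦w.
  (∀z M(z,z)) ∨ (∃v M(v,v)) ∧ (∃s ¬D(s)) ∧ (∃y ∃w (¬M(w,y) ∨ D(y)))
Finally move all quantifiers to the prefix:
  ∀z ∃v ∃s ∃y ∃w (M(z,z) ∨ M(v,v) ∧ ¬D(s) ∧ (¬M(w,y) ∨ D(y)))
The prefix is ∀z ∃v ∃s ∃y ∃w: 1 universal, 4 existential.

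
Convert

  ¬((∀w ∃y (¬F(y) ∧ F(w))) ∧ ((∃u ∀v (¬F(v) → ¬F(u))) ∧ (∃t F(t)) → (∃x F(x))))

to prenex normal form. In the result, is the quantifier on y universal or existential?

universal

First replace A → B with ¬A ∨ B.
  ¬((∀w ∃y (¬F(y) ∧ F(w))) ∧ (¬((∃u ∀v (¬¬F(v) ∨ ¬F(u))) ∧ (∃t F(t))) ∨ (∃x F(x))))
Drive negations inward (¬∀x A ≡ ∃x ¬A, ¬∃x A ≡ ∀x ¬A, De Morgan for ∧/∨):
  (∃w ∀y (F(y) ∨ ¬F(w))) ∨ (∃u ∀v (F(v) ∨ ¬F(u))) ∧ (∃t F(t)) ∧ (∀x ¬F(x))
All bound variables are already distinct, so no renaming is needed.
Finally move all quantifiers to the prefix:
  ∃w ∀y ∃u ∀v ∃t ∀x (F(y) ∨ ¬F(w) ∨ (F(v) ∨ ¬F(u)) ∧ F(t) ∧ ¬F(x))
The quantifier ∃y sits under an odd number of negations (counting the antecedent side of each →), so it flips to ∀y.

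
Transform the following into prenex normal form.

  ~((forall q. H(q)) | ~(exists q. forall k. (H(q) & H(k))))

Drive negations inward (¬∀x A ≡ ∃x ¬A, ¬∃x A ≡ ∀x ¬A, De Morgan for ∧/∨):
  (exists q. ~H(q)) & (exists q. forall k. (H(q) & H(k)))
Give each quantifier a distinct variable: q↦u1.
  (exists q. ~H(q)) & (exists u1. forall k. (H(u1) & H(k)))
Finally move all quantifiers to the prefix:
  exists q. exists u1. forall k. (~H(q) & H(u1) & H(k))

exists q. exists u1. forall k. (~H(q) & H(u1) & H(k))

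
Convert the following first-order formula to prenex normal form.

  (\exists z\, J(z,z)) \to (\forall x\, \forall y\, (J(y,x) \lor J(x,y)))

\forall z\, \forall x\, \forall y\, (\neg J(z,z) \lor J(y,x) \lor J(x,y))

Eliminate → and ↔ using ¬ and ∨.
  \neg (\exists z\, J(z,z)) \lor (\forall x\, \forall y\, (J(y,x) \lor J(x,y)))
Push ¬ through the quantifiers and connectives to reach negation normal form:
  (\forall z\, \neg J(z,z)) \lor (\forall x\, \forall y\, (J(y,x) \lor J(x,y)))
All bound variables are already distinct, so no renaming is needed.
Finally move all quantifiers to the prefix:
  \forall z\, \forall x\, \forall y\, (\neg J(z,z) \lor J(y,x) \lor J(x,y))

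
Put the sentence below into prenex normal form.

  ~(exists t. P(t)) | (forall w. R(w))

forall t. forall w. (~P(t) | R(w))

Move each ¬ inward, flipping quantifiers it crosses:
  (forall t. ~P(t)) | (forall w. R(w))
All bound variables are already distinct, so no renaming is needed.
Pull the quantifiers to the front (each side's bound variable is not free in the other side):
  forall t. forall w. (~P(t) | R(w))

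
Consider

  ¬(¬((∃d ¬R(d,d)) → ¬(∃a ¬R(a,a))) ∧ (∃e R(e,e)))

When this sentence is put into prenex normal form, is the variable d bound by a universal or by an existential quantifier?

Rewrite implications/biconditionals: A → B as ¬A ∨ B.
  ¬(¬(¬(∃d ¬R(d,d)) ∨ ¬(∃a ¬R(a,a))) ∧ (∃e R(e,e)))
Drive negations inward (¬∀x A ≡ ∃x ¬A, ¬∃x A ≡ ∀x ¬A, De Morgan for ∧/∨):
  (∀d R(d,d)) ∨ (∀a R(a,a)) ∨ (∀e ¬R(e,e))
Extract every quantifier outward, since the variables are now distinct and don't occur free across branches:
  ∀d ∀a ∀e (R(d,d) ∨ R(a,a) ∨ ¬R(e,e))
The quantifier ∃d sits under an odd number of negations (counting the antecedent side of each →), so it flips to ∀d.

universal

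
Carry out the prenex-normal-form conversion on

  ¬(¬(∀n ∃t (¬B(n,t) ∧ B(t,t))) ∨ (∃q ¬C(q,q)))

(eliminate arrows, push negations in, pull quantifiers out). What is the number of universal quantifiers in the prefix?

Move each ¬ inward, flipping quantifiers it crosses:
  (∀n ∃t (¬B(n,t) ∧ B(t,t))) ∧ (∀q C(q,q))
All bound variables are already distinct, so no renaming is needed.
Pull the quantifiers to the front (each side's bound variable is not free in the other side):
  ∀n ∃t ∀q (¬B(n,t) ∧ B(t,t) ∧ C(q,q))
The prefix is ∀n ∃t ∀q: 2 universal, 1 existential.

2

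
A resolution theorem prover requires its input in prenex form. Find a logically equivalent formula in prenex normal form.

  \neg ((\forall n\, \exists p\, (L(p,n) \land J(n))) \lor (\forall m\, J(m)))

\exists n\, \forall p\, \exists m\, ((\neg L(p,n) \lor \neg J(n)) \land \neg J(m))

Drive negations inward (¬∀x A ≡ ∃x ¬A, ¬∃x A ≡ ∀x ¬A, De Morgan for ∧/∨):
  (\exists n\, \forall p\, (\neg L(p,n) \lor \neg J(n))) \land (\exists m\, \neg J(m))
All bound variables are already distinct, so no renaming is needed.
Extract every quantifier outward, since the variables are now distinct and don't occur free across branches:
  \exists n\, \forall p\, \exists m\, ((\neg L(p,n) \lor \neg J(n)) \land \neg J(m))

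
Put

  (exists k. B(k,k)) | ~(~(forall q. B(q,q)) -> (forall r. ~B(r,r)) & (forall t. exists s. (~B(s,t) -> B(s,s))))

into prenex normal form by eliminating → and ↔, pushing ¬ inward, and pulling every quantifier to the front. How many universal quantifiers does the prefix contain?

1

First replace A → B with ¬A ∨ B.
  (exists k. B(k,k)) | ~(~~(forall q. B(q,q)) | (forall r. ~B(r,r)) & (forall t. exists s. (~~B(s,t) | B(s,s))))
Drive negations inward (¬∀x A ≡ ∃x ¬A, ¬∃x A ≡ ∀x ¬A, De Morgan for ∧/∨):
  (exists k. B(k,k)) | (exists q. ~B(q,q)) & ((exists r. B(r,r)) | (exists t. forall s. (~B(s,t) & ~B(s,s))))
All bound variables are already distinct, so no renaming is needed.
Finally move all quantifiers to the prefix:
  exists k. exists q. exists r. exists t. forall s. (B(k,k) | ~B(q,q) & (B(r,r) | ~B(s,t) & ~B(s,s)))
The prefix is exists k exists q exists r exists t forall s: 1 universal, 4 existential.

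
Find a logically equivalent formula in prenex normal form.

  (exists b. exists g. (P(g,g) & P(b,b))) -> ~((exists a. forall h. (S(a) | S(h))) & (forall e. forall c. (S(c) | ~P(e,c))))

Rewrite implications/biconditionals: A → B as ¬A ∨ B.
  ~(exists b. exists g. (P(g,g) & P(b,b))) | ~((exists a. forall h. (S(a) | S(h))) & (forall e. forall c. (S(c) | ~P(e,c))))
Push ¬ through the quantifiers and connectives to reach negation normal form:
  (forall b. forall g. (~P(g,g) | ~P(b,b))) | (forall a. exists h. (~S(a) & ~S(h))) | (exists e. exists c. (~S(c) & P(e,c)))
Extract every quantifier outward, since the variables are now distinct and don't occur free across branches:
  forall b. forall g. forall a. exists h. exists e. exists c. (~P(g,g) | ~P(b,b) | ~S(a) & ~S(h) | ~S(c) & P(e,c))

forall b. forall g. forall a. exists h. exists e. exists c. (~P(g,g) | ~P(b,b) | ~S(a) & ~S(h) | ~S(c) & P(e,c))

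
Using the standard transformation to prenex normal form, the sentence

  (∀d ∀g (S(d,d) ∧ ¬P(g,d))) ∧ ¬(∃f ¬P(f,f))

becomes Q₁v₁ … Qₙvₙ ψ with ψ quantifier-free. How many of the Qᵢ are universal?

3

Move each ¬ inward, flipping quantifiers it crosses:
  (∀d ∀g (S(d,d) ∧ ¬P(g,d))) ∧ (∀f P(f,f))
Extract every quantifier outward, since the variables are now distinct and don't occur free across branches:
  ∀d ∀g ∀f (S(d,d) ∧ ¬P(g,d) ∧ P(f,f))
The prefix is ∀d ∀g ∀f: 3 universal, 0 existential.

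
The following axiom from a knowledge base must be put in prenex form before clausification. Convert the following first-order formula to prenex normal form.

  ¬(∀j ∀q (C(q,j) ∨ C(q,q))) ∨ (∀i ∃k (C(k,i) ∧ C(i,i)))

Move each ¬ inward, flipping quantifiers it crosses:
  (∃j ∃q (¬C(q,j) ∧ ¬C(q,q))) ∨ (∀i ∃k (C(k,i) ∧ C(i,i)))
All bound variables are already distinct, so no renaming is needed.
Extract every quantifier outward, since the variables are now distinct and don't occur free across branches:
  ∃j ∃q ∀i ∃k (¬C(q,j) ∧ ¬C(q,q) ∨ C(k,i) ∧ C(i,i))

∃j ∃q ∀i ∃k (¬C(q,j) ∧ ¬C(q,q) ∨ C(k,i) ∧ C(i,i))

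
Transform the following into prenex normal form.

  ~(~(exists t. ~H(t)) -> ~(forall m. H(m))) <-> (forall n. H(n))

Eliminate → and ↔ using ¬ and ∨; A ↔ B as (¬A ∨ B) ∧ (¬B ∨ A).
  (~~(~~(exists t. ~H(t)) | ~(forall m. H(m))) | (forall n. H(n))) & (~(forall n. H(n)) | ~(~~(exists t. ~H(t)) | ~(forall m. H(m))))
Push ¬ through the quantifiers and connectives to reach negation normal form:
  ((exists t. ~H(t)) | (exists m. ~H(m)) | (forall n. H(n))) & ((exists n. ~H(n)) | (forall t. H(t)) & (forall m. H(m)))
Rename bound variables to avoid capture: n↦y, t↦x1, m↦w.
  ((exists t. ~H(t)) | (exists m. ~H(m)) | (forall n. H(n))) & ((exists y. ~H(y)) | (forall x1. H(x1)) & (forall w. H(w)))
Pull the quantifiers to the front (each side's bound variable is not free in the other side):
  exists t. exists m. forall n. exists y. forall x1. forall w. ((~H(t) | ~H(m) | H(n)) & (~H(y) | H(x1) & H(w)))

exists t. exists m. forall n. exists y. forall x1. forall w. ((~H(t) | ~H(m) | H(n)) & (~H(y) | H(x1) & H(w)))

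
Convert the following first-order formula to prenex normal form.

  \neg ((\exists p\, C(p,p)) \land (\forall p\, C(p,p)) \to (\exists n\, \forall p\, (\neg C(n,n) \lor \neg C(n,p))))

Rewrite implications/biconditionals: A → B as ¬A ∨ B.
  \neg (\neg ((\exists p\, C(p,p)) \land (\forall p\, C(p,p))) \lor (\exists n\, \forall p\, (\neg C(n,n) \lor \neg C(n,p))))
Push ¬ through the quantifiers and connectives to reach negation normal form:
  (\exists p\, C(p,p)) \land (\forall p\, C(p,p)) \land (\forall n\, \exists p\, (C(n,n) \land C(n,p)))
Give each quantifier a distinct variable: p↦u, p↦w.
  (\exists p\, C(p,p)) \land (\forall u\, C(u,u)) \land (\forall n\, \exists w\, (C(n,n) \land C(n,w)))
Extract every quantifier outward, since the variables are now distinct and don't occur free across branches:
  \exists p\, \forall u\, \forall n\, \exists w\, (C(p,p) \land C(u,u) \land C(n,n) \land C(n,w))

\exists p\, \forall u\, \forall n\, \exists w\, (C(p,p) \land C(u,u) \land C(n,n) \land C(n,w))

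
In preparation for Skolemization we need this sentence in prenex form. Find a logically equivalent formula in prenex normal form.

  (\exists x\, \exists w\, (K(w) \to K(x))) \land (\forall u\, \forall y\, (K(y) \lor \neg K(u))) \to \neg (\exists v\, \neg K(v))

Eliminate → and ↔ using ¬ and ∨.
  \neg ((\exists x\, \exists w\, (\neg K(w) \lor K(x))) \land (\forall u\, \forall y\, (K(y) \lor \neg K(u)))) \lor \neg (\exists v\, \neg K(v))
Move each ¬ inward, flipping quantifiers it crosses:
  (\forall x\, \forall w\, (K(w) \land \neg K(x))) \lor (\exists u\, \exists y\, (\neg K(y) \land K(u))) \lor (\forall v\, K(v))
Extract every quantifier outward, since the variables are now distinct and don't occur free across branches:
  \forall x\, \forall w\, \exists u\, \exists y\, \forall v\, (K(w) \land \neg K(x) \lor \neg K(y) \land K(u) \lor K(v))

\forall x\, \forall w\, \exists u\, \exists y\, \forall v\, (K(w) \land \neg K(x) \lor \neg K(y) \land K(u) \lor K(v))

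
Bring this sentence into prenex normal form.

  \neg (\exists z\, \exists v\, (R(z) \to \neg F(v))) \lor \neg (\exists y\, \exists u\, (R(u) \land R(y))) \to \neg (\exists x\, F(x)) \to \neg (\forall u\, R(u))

\exists z\, \exists v\, \exists y\, \exists u\, \exists x\, \exists z1\, ((\neg R(z) \lor \neg F(v)) \land R(u) \land R(y) \lor F(x) \lor \neg R(z1))

First replace A → B with ¬A ∨ B.
  \neg (\neg (\exists z\, \exists v\, (\neg R(z) \lor \neg F(v))) \lor \neg (\exists y\, \exists u\, (R(u) \land R(y)))) \lor \neg \neg (\exists x\, F(x)) \lor \neg (\forall u\, R(u))
Move each ¬ inward, flipping quantifiers it crosses:
  (\exists z\, \exists v\, (\neg R(z) \lor \neg F(v))) \land (\exists y\, \exists u\, (R(u) \land R(y))) \lor (\exists x\, F(x)) \lor (\exists u\, \neg R(u))
Rename bound variables to avoid capture: u↦z1.
  (\exists z\, \exists v\, (\neg R(z) \lor \neg F(v))) \land (\exists y\, \exists u\, (R(u) \land R(y))) \lor (\exists x\, F(x)) \lor (\exists z1\, \neg R(z1))
Pull the quantifiers to the front (each side's bound variable is not free in the other side):
  \exists z\, \exists v\, \exists y\, \exists u\, \exists x\, \exists z1\, ((\neg R(z) \lor \neg F(v)) \land R(u) \land R(y) \lor F(x) \lor \neg R(z1))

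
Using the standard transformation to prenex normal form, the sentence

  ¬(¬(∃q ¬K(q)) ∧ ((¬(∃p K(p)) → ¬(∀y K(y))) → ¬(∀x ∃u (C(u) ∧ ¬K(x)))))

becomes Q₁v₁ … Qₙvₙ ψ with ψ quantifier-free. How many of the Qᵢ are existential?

4

Rewrite implications/biconditionals: A → B as ¬A ∨ B.
  ¬(¬(∃q ¬K(q)) ∧ (¬(¬¬(∃p K(p)) ∨ ¬(∀y K(y))) ∨ ¬(∀x ∃u (C(u) ∧ ¬K(x)))))
Drive negations inward (¬∀x A ≡ ∃x ¬A, ¬∃x A ≡ ∀x ¬A, De Morgan for ∧/∨):
  (∃q ¬K(q)) ∨ ((∃p K(p)) ∨ (∃y ¬K(y))) ∧ (∀x ∃u (C(u) ∧ ¬K(x)))
Pull the quantifiers to the front (each side's bound variable is not free in the other side):
  ∃q ∃p ∃y ∀x ∃u (¬K(q) ∨ (K(p) ∨ ¬K(y)) ∧ C(u) ∧ ¬K(x))
The prefix is ∃q ∃p ∃y ∀x ∃u: 1 universal, 4 existential.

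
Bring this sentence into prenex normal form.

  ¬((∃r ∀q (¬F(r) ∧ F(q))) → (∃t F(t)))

∃r ∀q ∀t (¬F(r) ∧ F(q) ∧ ¬F(t))

Rewrite implications/biconditionals: A → B as ¬A ∨ B.
  ¬(¬(∃r ∀q (¬F(r) ∧ F(q))) ∨ (∃t F(t)))
Drive negations inward (¬∀x A ≡ ∃x ¬A, ¬∃x A ≡ ∀x ¬A, De Morgan for ∧/∨):
  (∃r ∀q (¬F(r) ∧ F(q))) ∧ (∀t ¬F(t))
Extract every quantifier outward, since the variables are now distinct and don't occur free across branches:
  ∃r ∀q ∀t (¬F(r) ∧ F(q) ∧ ¬F(t))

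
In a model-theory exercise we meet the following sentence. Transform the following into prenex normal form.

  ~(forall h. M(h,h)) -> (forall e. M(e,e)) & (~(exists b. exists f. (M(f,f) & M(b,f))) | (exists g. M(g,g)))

First replace A → B with ¬A ∨ B.
  ~~(forall h. M(h,h)) | (forall e. M(e,e)) & (~(exists b. exists f. (M(f,f) & M(b,f))) | (exists g. M(g,g)))
Drive negations inward (¬∀x A ≡ ∃x ¬A, ¬∃x A ≡ ∀x ¬A, De Morgan for ∧/∨):
  (forall h. M(h,h)) | (forall e. M(e,e)) & ((forall b. forall f. (~M(f,f) | ~M(b,f))) | (exists g. M(g,g)))
Pull the quantifiers to the front (each side's bound variable is not free in the other side):
  forall h. forall e. forall b. forall f. exists g. (M(h,h) | M(e,e) & (~M(f,f) | ~M(b,f) | M(g,g)))

forall h. forall e. forall b. forall f. exists g. (M(h,h) | M(e,e) & (~M(f,f) | ~M(b,f) | M(g,g)))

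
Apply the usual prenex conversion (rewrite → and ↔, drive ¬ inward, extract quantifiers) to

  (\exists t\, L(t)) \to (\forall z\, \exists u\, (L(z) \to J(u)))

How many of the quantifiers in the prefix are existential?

Eliminate → and ↔ using ¬ and ∨.
  \neg (\exists t\, L(t)) \lor (\forall z\, \exists u\, (\neg L(z) \lor J(u)))
Drive negations inward (¬∀x A ≡ ∃x ¬A, ¬∃x A ≡ ∀x ¬A, De Morgan for ∧/∨):
  (\forall t\, \neg L(t)) \lor (\forall z\, \exists u\, (\neg L(z) \lor J(u)))
All bound variables are already distinct, so no renaming is needed.
Extract every quantifier outward, since the variables are now distinct and don't occur free across branches:
  \forall t\, \forall z\, \exists u\, (\neg L(t) \lor \neg L(z) \lor J(u))
The prefix is \forall t \forall z \exists u: 2 universal, 1 existential.

1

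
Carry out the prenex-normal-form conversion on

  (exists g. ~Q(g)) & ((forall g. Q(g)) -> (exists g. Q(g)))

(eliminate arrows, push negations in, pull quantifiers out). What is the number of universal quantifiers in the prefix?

0

Rewrite implications/biconditionals: A → B as ¬A ∨ B.
  (exists g. ~Q(g)) & (~(forall g. Q(g)) | (exists g. Q(g)))
Move each ¬ inward, flipping quantifiers it crosses:
  (exists g. ~Q(g)) & ((exists g. ~Q(g)) | (exists g. Q(g)))
Standardize variables apart so no two quantifiers bind the same name: g↦u, g↦t.
  (exists g. ~Q(g)) & ((exists u. ~Q(u)) | (exists t. Q(t)))
Extract every quantifier outward, since the variables are now distinct and don't occur free across branches:
  exists g. exists u. exists t. (~Q(g) & (~Q(u) | Q(t)))
The prefix is exists g exists u exists t: 0 universal, 3 existential.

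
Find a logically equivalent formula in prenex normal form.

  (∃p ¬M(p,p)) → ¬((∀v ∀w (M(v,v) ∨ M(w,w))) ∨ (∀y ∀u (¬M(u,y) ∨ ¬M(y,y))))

Rewrite implications/biconditionals: A → B as ¬A ∨ B.
  ¬(∃p ¬M(p,p)) ∨ ¬((∀v ∀w (M(v,v) ∨ M(w,w))) ∨ (∀y ∀u (¬M(u,y) ∨ ¬M(y,y))))
Move each ¬ inward, flipping quantifiers it crosses:
  (∀p M(p,p)) ∨ (∃v ∃w (¬M(v,v) ∧ ¬M(w,w))) ∧ (∃y ∃u (M(u,y) ∧ M(y,y)))
All bound variables are already distinct, so no renaming is needed.
Extract every quantifier outward, since the variables are now distinct and don't occur free across branches:
  ∀p ∃v ∃w ∃y ∃u (M(p,p) ∨ ¬M(v,v) ∧ ¬M(w,w) ∧ M(u,y) ∧ M(y,y))

∀p ∃v ∃w ∃y ∃u (M(p,p) ∨ ¬M(v,v) ∧ ¬M(w,w) ∧ M(u,y) ∧ M(y,y))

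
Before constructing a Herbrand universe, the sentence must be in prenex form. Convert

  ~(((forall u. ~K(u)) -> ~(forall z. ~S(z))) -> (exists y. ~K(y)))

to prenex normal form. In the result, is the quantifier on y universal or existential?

Rewrite implications/biconditionals: A → B as ¬A ∨ B.
  ~(~(~(forall u. ~K(u)) | ~(forall z. ~S(z))) | (exists y. ~K(y)))
Drive negations inward (¬∀x A ≡ ∃x ¬A, ¬∃x A ≡ ∀x ¬A, De Morgan for ∧/∨):
  ((exists u. K(u)) | (exists z. S(z))) & (forall y. K(y))
All bound variables are already distinct, so no renaming is needed.
Pull the quantifiers to the front (each side's bound variable is not free in the other side):
  exists u. exists z. forall y. ((K(u) | S(z)) & K(y))
The quantifier exists y sits under an odd number of negations (counting the antecedent side of each →), so it flips to forall y.

universal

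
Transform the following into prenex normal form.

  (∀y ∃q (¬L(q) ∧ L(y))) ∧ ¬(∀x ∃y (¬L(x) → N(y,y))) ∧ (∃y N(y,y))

∀y ∃q ∃x ∀y1 ∃z1 (¬L(q) ∧ L(y) ∧ ¬L(x) ∧ ¬N(y1,y1) ∧ N(z1,z1))

First replace A → B with ¬A ∨ B.
  (∀y ∃q (¬L(q) ∧ L(y))) ∧ ¬(∀x ∃y (¬¬L(x) ∨ N(y,y))) ∧ (∃y N(y,y))
Move each ¬ inward, flipping quantifiers it crosses:
  (∀y ∃q (¬L(q) ∧ L(y))) ∧ (∃x ∀y (¬L(x) ∧ ¬N(y,y))) ∧ (∃y N(y,y))
Give each quantifier a distinct variable: y↦y1, y↦z1.
  (∀y ∃q (¬L(q) ∧ L(y))) ∧ (∃x ∀y1 (¬L(x) ∧ ¬N(y1,y1))) ∧ (∃z1 N(z1,z1))
Pull the quantifiers to the front (each side's bound variable is not free in the other side):
  ∀y ∃q ∃x ∀y1 ∃z1 (¬L(q) ∧ L(y) ∧ ¬L(x) ∧ ¬N(y1,y1) ∧ N(z1,z1))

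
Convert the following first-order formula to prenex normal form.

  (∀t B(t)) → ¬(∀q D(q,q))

Eliminate → and ↔ using ¬ and ∨.
  ¬(∀t B(t)) ∨ ¬(∀q D(q,q))
Drive negations inward (¬∀x A ≡ ∃x ¬A, ¬∃x A ≡ ∀x ¬A, De Morgan for ∧/∨):
  (∃t ¬B(t)) ∨ (∃q ¬D(q,q))
All bound variables are already distinct, so no renaming is needed.
Finally move all quantifiers to the prefix:
  ∃t ∃q (¬B(t) ∨ ¬D(q,q))

∃t ∃q (¬B(t) ∨ ¬D(q,q))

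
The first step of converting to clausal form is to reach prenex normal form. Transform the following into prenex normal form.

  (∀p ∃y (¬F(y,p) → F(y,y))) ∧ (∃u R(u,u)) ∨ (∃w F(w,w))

First replace A → B with ¬A ∨ B.
  (∀p ∃y (¬¬F(y,p) ∨ F(y,y))) ∧ (∃u R(u,u)) ∨ (∃w F(w,w))
Drive negations inward (¬∀x A ≡ ∃x ¬A, ¬∃x A ≡ ∀x ¬A, De Morgan for ∧/∨):
  (∀p ∃y (F(y,p) ∨ F(y,y))) ∧ (∃u R(u,u)) ∨ (∃w F(w,w))
All bound variables are already distinct, so no renaming is needed.
Pull the quantifiers to the front (each side's bound variable is not free in the other side):
  ∀p ∃y ∃u ∃w ((F(y,p) ∨ F(y,y)) ∧ R(u,u) ∨ F(w,w))

∀p ∃y ∃u ∃w ((F(y,p) ∨ F(y,y)) ∧ R(u,u) ∨ F(w,w))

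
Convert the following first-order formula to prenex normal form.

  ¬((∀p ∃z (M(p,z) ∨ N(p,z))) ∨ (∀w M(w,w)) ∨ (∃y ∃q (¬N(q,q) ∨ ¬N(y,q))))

∃p ∀z ∃w ∀y ∀q (¬M(p,z) ∧ ¬N(p,z) ∧ ¬M(w,w) ∧ N(q,q) ∧ N(y,q))

Drive negations inward (¬∀x A ≡ ∃x ¬A, ¬∃x A ≡ ∀x ¬A, De Morgan for ∧/∨):
  (∃p ∀z (¬M(p,z) ∧ ¬N(p,z))) ∧ (∃w ¬M(w,w)) ∧ (∀y ∀q (N(q,q) ∧ N(y,q)))
All bound variables are already distinct, so no renaming is needed.
Pull the quantifiers to the front (each side's bound variable is not free in the other side):
  ∃p ∀z ∃w ∀y ∀q (¬M(p,z) ∧ ¬N(p,z) ∧ ¬M(w,w) ∧ N(q,q) ∧ N(y,q))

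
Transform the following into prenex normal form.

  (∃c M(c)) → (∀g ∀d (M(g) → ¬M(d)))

First replace A → B with ¬A ∨ B.
  ¬(∃c M(c)) ∨ (∀g ∀d (¬M(g) ∨ ¬M(d)))
Drive negations inward (¬∀x A ≡ ∃x ¬A, ¬∃x A ≡ ∀x ¬A, De Morgan for ∧/∨):
  (∀c ¬M(c)) ∨ (∀g ∀d (¬M(g) ∨ ¬M(d)))
All bound variables are already distinct, so no renaming is needed.
Finally move all quantifiers to the prefix:
  ∀c ∀g ∀d (¬M(c) ∨ ¬M(g) ∨ ¬M(d))

∀c ∀g ∀d (¬M(c) ∨ ¬M(g) ∨ ¬M(d))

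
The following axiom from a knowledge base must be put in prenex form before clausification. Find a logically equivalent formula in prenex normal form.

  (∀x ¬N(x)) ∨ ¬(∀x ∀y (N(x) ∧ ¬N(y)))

Move each ¬ inward, flipping quantifiers it crosses:
  (∀x ¬N(x)) ∨ (∃x ∃y (¬N(x) ∨ N(y)))
Standardize variables apart so no two quantifiers bind the same name: x↦b.
  (∀x ¬N(x)) ∨ (∃b ∃y (¬N(b) ∨ N(y)))
Pull the quantifiers to the front (each side's bound variable is not free in the other side):
  ∀x ∃b ∃y (¬N(x) ∨ ¬N(b) ∨ N(y))

∀x ∃b ∃y (¬N(x) ∨ ¬N(b) ∨ N(y))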